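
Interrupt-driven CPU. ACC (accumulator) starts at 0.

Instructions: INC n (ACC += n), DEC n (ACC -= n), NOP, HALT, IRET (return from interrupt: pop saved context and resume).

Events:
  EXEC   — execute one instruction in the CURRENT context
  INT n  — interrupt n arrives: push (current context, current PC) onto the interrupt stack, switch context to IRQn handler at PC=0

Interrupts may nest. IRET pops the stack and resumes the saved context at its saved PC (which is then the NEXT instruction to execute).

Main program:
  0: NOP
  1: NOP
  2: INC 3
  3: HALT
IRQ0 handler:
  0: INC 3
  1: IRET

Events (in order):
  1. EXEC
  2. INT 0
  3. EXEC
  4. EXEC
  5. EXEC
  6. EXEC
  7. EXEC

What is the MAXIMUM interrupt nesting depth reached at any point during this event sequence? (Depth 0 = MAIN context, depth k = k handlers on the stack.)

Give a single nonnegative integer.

Event 1 (EXEC): [MAIN] PC=0: NOP [depth=0]
Event 2 (INT 0): INT 0 arrives: push (MAIN, PC=1), enter IRQ0 at PC=0 (depth now 1) [depth=1]
Event 3 (EXEC): [IRQ0] PC=0: INC 3 -> ACC=3 [depth=1]
Event 4 (EXEC): [IRQ0] PC=1: IRET -> resume MAIN at PC=1 (depth now 0) [depth=0]
Event 5 (EXEC): [MAIN] PC=1: NOP [depth=0]
Event 6 (EXEC): [MAIN] PC=2: INC 3 -> ACC=6 [depth=0]
Event 7 (EXEC): [MAIN] PC=3: HALT [depth=0]
Max depth observed: 1

Answer: 1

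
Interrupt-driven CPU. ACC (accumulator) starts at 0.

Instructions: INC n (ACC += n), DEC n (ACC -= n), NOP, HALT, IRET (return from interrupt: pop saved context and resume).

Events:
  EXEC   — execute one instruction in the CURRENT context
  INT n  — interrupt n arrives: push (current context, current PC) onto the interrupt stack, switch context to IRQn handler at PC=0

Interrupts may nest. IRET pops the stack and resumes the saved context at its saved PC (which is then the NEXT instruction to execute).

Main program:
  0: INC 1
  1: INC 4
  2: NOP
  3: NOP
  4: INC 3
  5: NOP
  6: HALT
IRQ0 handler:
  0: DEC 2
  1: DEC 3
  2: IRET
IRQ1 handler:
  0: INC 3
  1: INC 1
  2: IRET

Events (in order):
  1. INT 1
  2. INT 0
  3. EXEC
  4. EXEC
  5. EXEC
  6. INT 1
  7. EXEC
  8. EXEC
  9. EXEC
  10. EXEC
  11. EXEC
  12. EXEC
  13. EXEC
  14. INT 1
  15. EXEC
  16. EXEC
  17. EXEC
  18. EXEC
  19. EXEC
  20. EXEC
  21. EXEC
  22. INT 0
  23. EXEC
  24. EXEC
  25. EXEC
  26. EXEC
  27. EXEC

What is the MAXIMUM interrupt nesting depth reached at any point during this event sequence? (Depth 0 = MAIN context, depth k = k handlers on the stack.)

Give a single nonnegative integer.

Event 1 (INT 1): INT 1 arrives: push (MAIN, PC=0), enter IRQ1 at PC=0 (depth now 1) [depth=1]
Event 2 (INT 0): INT 0 arrives: push (IRQ1, PC=0), enter IRQ0 at PC=0 (depth now 2) [depth=2]
Event 3 (EXEC): [IRQ0] PC=0: DEC 2 -> ACC=-2 [depth=2]
Event 4 (EXEC): [IRQ0] PC=1: DEC 3 -> ACC=-5 [depth=2]
Event 5 (EXEC): [IRQ0] PC=2: IRET -> resume IRQ1 at PC=0 (depth now 1) [depth=1]
Event 6 (INT 1): INT 1 arrives: push (IRQ1, PC=0), enter IRQ1 at PC=0 (depth now 2) [depth=2]
Event 7 (EXEC): [IRQ1] PC=0: INC 3 -> ACC=-2 [depth=2]
Event 8 (EXEC): [IRQ1] PC=1: INC 1 -> ACC=-1 [depth=2]
Event 9 (EXEC): [IRQ1] PC=2: IRET -> resume IRQ1 at PC=0 (depth now 1) [depth=1]
Event 10 (EXEC): [IRQ1] PC=0: INC 3 -> ACC=2 [depth=1]
Event 11 (EXEC): [IRQ1] PC=1: INC 1 -> ACC=3 [depth=1]
Event 12 (EXEC): [IRQ1] PC=2: IRET -> resume MAIN at PC=0 (depth now 0) [depth=0]
Event 13 (EXEC): [MAIN] PC=0: INC 1 -> ACC=4 [depth=0]
Event 14 (INT 1): INT 1 arrives: push (MAIN, PC=1), enter IRQ1 at PC=0 (depth now 1) [depth=1]
Event 15 (EXEC): [IRQ1] PC=0: INC 3 -> ACC=7 [depth=1]
Event 16 (EXEC): [IRQ1] PC=1: INC 1 -> ACC=8 [depth=1]
Event 17 (EXEC): [IRQ1] PC=2: IRET -> resume MAIN at PC=1 (depth now 0) [depth=0]
Event 18 (EXEC): [MAIN] PC=1: INC 4 -> ACC=12 [depth=0]
Event 19 (EXEC): [MAIN] PC=2: NOP [depth=0]
Event 20 (EXEC): [MAIN] PC=3: NOP [depth=0]
Event 21 (EXEC): [MAIN] PC=4: INC 3 -> ACC=15 [depth=0]
Event 22 (INT 0): INT 0 arrives: push (MAIN, PC=5), enter IRQ0 at PC=0 (depth now 1) [depth=1]
Event 23 (EXEC): [IRQ0] PC=0: DEC 2 -> ACC=13 [depth=1]
Event 24 (EXEC): [IRQ0] PC=1: DEC 3 -> ACC=10 [depth=1]
Event 25 (EXEC): [IRQ0] PC=2: IRET -> resume MAIN at PC=5 (depth now 0) [depth=0]
Event 26 (EXEC): [MAIN] PC=5: NOP [depth=0]
Event 27 (EXEC): [MAIN] PC=6: HALT [depth=0]
Max depth observed: 2

Answer: 2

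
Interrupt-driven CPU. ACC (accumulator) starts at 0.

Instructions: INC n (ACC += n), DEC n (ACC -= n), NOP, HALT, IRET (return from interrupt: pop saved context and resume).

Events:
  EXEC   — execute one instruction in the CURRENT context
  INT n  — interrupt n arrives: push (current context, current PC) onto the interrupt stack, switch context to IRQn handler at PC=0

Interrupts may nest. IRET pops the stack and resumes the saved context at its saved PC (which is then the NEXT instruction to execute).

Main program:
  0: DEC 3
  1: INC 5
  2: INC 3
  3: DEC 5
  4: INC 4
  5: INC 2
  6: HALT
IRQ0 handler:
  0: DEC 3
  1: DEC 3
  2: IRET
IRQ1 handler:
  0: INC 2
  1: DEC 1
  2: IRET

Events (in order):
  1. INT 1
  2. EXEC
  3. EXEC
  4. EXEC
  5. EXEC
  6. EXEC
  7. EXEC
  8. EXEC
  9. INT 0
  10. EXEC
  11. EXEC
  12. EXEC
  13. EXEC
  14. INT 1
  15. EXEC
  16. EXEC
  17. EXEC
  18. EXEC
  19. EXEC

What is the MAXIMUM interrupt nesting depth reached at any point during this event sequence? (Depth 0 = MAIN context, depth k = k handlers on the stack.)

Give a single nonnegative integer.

Event 1 (INT 1): INT 1 arrives: push (MAIN, PC=0), enter IRQ1 at PC=0 (depth now 1) [depth=1]
Event 2 (EXEC): [IRQ1] PC=0: INC 2 -> ACC=2 [depth=1]
Event 3 (EXEC): [IRQ1] PC=1: DEC 1 -> ACC=1 [depth=1]
Event 4 (EXEC): [IRQ1] PC=2: IRET -> resume MAIN at PC=0 (depth now 0) [depth=0]
Event 5 (EXEC): [MAIN] PC=0: DEC 3 -> ACC=-2 [depth=0]
Event 6 (EXEC): [MAIN] PC=1: INC 5 -> ACC=3 [depth=0]
Event 7 (EXEC): [MAIN] PC=2: INC 3 -> ACC=6 [depth=0]
Event 8 (EXEC): [MAIN] PC=3: DEC 5 -> ACC=1 [depth=0]
Event 9 (INT 0): INT 0 arrives: push (MAIN, PC=4), enter IRQ0 at PC=0 (depth now 1) [depth=1]
Event 10 (EXEC): [IRQ0] PC=0: DEC 3 -> ACC=-2 [depth=1]
Event 11 (EXEC): [IRQ0] PC=1: DEC 3 -> ACC=-5 [depth=1]
Event 12 (EXEC): [IRQ0] PC=2: IRET -> resume MAIN at PC=4 (depth now 0) [depth=0]
Event 13 (EXEC): [MAIN] PC=4: INC 4 -> ACC=-1 [depth=0]
Event 14 (INT 1): INT 1 arrives: push (MAIN, PC=5), enter IRQ1 at PC=0 (depth now 1) [depth=1]
Event 15 (EXEC): [IRQ1] PC=0: INC 2 -> ACC=1 [depth=1]
Event 16 (EXEC): [IRQ1] PC=1: DEC 1 -> ACC=0 [depth=1]
Event 17 (EXEC): [IRQ1] PC=2: IRET -> resume MAIN at PC=5 (depth now 0) [depth=0]
Event 18 (EXEC): [MAIN] PC=5: INC 2 -> ACC=2 [depth=0]
Event 19 (EXEC): [MAIN] PC=6: HALT [depth=0]
Max depth observed: 1

Answer: 1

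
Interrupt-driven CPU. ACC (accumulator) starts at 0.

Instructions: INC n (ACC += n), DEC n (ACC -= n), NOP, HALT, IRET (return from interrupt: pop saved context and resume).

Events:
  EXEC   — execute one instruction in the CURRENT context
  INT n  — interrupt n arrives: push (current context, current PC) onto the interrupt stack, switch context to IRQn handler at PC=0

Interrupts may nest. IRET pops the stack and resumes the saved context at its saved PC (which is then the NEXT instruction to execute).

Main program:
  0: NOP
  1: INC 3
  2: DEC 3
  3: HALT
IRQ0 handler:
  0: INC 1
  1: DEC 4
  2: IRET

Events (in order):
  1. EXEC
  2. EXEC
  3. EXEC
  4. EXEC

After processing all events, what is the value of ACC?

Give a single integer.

Answer: 0

Derivation:
Event 1 (EXEC): [MAIN] PC=0: NOP
Event 2 (EXEC): [MAIN] PC=1: INC 3 -> ACC=3
Event 3 (EXEC): [MAIN] PC=2: DEC 3 -> ACC=0
Event 4 (EXEC): [MAIN] PC=3: HALT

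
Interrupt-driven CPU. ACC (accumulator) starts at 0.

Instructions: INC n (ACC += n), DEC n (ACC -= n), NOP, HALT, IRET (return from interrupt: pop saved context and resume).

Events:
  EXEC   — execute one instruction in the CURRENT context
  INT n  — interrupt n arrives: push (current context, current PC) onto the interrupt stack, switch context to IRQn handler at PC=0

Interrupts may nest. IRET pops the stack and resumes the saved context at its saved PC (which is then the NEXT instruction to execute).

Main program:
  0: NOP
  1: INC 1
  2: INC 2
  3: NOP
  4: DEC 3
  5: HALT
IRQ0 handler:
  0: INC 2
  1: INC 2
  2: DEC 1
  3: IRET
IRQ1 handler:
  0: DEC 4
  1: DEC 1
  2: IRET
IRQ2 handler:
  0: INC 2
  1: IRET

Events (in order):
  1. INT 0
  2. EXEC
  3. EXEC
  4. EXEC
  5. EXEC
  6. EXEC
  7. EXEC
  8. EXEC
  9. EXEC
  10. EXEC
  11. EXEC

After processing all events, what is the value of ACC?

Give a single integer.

Answer: 3

Derivation:
Event 1 (INT 0): INT 0 arrives: push (MAIN, PC=0), enter IRQ0 at PC=0 (depth now 1)
Event 2 (EXEC): [IRQ0] PC=0: INC 2 -> ACC=2
Event 3 (EXEC): [IRQ0] PC=1: INC 2 -> ACC=4
Event 4 (EXEC): [IRQ0] PC=2: DEC 1 -> ACC=3
Event 5 (EXEC): [IRQ0] PC=3: IRET -> resume MAIN at PC=0 (depth now 0)
Event 6 (EXEC): [MAIN] PC=0: NOP
Event 7 (EXEC): [MAIN] PC=1: INC 1 -> ACC=4
Event 8 (EXEC): [MAIN] PC=2: INC 2 -> ACC=6
Event 9 (EXEC): [MAIN] PC=3: NOP
Event 10 (EXEC): [MAIN] PC=4: DEC 3 -> ACC=3
Event 11 (EXEC): [MAIN] PC=5: HALT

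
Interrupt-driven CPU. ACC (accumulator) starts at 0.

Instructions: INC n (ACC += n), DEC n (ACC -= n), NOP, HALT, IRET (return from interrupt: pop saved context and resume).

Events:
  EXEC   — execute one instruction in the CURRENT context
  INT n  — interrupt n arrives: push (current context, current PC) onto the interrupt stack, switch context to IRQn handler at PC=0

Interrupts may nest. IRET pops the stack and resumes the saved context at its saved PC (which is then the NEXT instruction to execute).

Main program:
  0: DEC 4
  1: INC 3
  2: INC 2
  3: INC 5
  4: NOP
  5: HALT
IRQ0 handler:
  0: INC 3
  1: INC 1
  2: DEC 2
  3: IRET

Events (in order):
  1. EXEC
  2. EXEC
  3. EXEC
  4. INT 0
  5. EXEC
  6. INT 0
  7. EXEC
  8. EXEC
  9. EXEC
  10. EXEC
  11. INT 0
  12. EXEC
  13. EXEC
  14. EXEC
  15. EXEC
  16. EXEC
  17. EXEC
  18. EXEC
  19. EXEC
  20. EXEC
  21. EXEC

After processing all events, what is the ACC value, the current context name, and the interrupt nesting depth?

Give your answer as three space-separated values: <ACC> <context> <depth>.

Answer: 12 MAIN 0

Derivation:
Event 1 (EXEC): [MAIN] PC=0: DEC 4 -> ACC=-4
Event 2 (EXEC): [MAIN] PC=1: INC 3 -> ACC=-1
Event 3 (EXEC): [MAIN] PC=2: INC 2 -> ACC=1
Event 4 (INT 0): INT 0 arrives: push (MAIN, PC=3), enter IRQ0 at PC=0 (depth now 1)
Event 5 (EXEC): [IRQ0] PC=0: INC 3 -> ACC=4
Event 6 (INT 0): INT 0 arrives: push (IRQ0, PC=1), enter IRQ0 at PC=0 (depth now 2)
Event 7 (EXEC): [IRQ0] PC=0: INC 3 -> ACC=7
Event 8 (EXEC): [IRQ0] PC=1: INC 1 -> ACC=8
Event 9 (EXEC): [IRQ0] PC=2: DEC 2 -> ACC=6
Event 10 (EXEC): [IRQ0] PC=3: IRET -> resume IRQ0 at PC=1 (depth now 1)
Event 11 (INT 0): INT 0 arrives: push (IRQ0, PC=1), enter IRQ0 at PC=0 (depth now 2)
Event 12 (EXEC): [IRQ0] PC=0: INC 3 -> ACC=9
Event 13 (EXEC): [IRQ0] PC=1: INC 1 -> ACC=10
Event 14 (EXEC): [IRQ0] PC=2: DEC 2 -> ACC=8
Event 15 (EXEC): [IRQ0] PC=3: IRET -> resume IRQ0 at PC=1 (depth now 1)
Event 16 (EXEC): [IRQ0] PC=1: INC 1 -> ACC=9
Event 17 (EXEC): [IRQ0] PC=2: DEC 2 -> ACC=7
Event 18 (EXEC): [IRQ0] PC=3: IRET -> resume MAIN at PC=3 (depth now 0)
Event 19 (EXEC): [MAIN] PC=3: INC 5 -> ACC=12
Event 20 (EXEC): [MAIN] PC=4: NOP
Event 21 (EXEC): [MAIN] PC=5: HALT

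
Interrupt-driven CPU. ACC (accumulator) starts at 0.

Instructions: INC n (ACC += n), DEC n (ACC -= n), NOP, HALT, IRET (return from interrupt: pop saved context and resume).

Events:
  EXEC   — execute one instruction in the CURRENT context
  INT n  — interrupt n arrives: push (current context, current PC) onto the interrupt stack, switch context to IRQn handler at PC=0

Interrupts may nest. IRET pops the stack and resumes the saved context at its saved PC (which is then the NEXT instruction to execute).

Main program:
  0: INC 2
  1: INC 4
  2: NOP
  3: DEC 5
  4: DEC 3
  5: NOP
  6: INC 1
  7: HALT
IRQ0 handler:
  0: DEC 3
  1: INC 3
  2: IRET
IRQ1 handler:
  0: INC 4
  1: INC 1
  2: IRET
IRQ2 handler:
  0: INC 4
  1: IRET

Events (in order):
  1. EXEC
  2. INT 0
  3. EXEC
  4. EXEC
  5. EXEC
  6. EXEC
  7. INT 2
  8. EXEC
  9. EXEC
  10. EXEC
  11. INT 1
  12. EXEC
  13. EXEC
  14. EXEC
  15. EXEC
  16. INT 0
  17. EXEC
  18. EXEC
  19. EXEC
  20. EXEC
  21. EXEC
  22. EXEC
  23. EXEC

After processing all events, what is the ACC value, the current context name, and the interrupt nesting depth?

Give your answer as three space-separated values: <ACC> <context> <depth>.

Answer: 8 MAIN 0

Derivation:
Event 1 (EXEC): [MAIN] PC=0: INC 2 -> ACC=2
Event 2 (INT 0): INT 0 arrives: push (MAIN, PC=1), enter IRQ0 at PC=0 (depth now 1)
Event 3 (EXEC): [IRQ0] PC=0: DEC 3 -> ACC=-1
Event 4 (EXEC): [IRQ0] PC=1: INC 3 -> ACC=2
Event 5 (EXEC): [IRQ0] PC=2: IRET -> resume MAIN at PC=1 (depth now 0)
Event 6 (EXEC): [MAIN] PC=1: INC 4 -> ACC=6
Event 7 (INT 2): INT 2 arrives: push (MAIN, PC=2), enter IRQ2 at PC=0 (depth now 1)
Event 8 (EXEC): [IRQ2] PC=0: INC 4 -> ACC=10
Event 9 (EXEC): [IRQ2] PC=1: IRET -> resume MAIN at PC=2 (depth now 0)
Event 10 (EXEC): [MAIN] PC=2: NOP
Event 11 (INT 1): INT 1 arrives: push (MAIN, PC=3), enter IRQ1 at PC=0 (depth now 1)
Event 12 (EXEC): [IRQ1] PC=0: INC 4 -> ACC=14
Event 13 (EXEC): [IRQ1] PC=1: INC 1 -> ACC=15
Event 14 (EXEC): [IRQ1] PC=2: IRET -> resume MAIN at PC=3 (depth now 0)
Event 15 (EXEC): [MAIN] PC=3: DEC 5 -> ACC=10
Event 16 (INT 0): INT 0 arrives: push (MAIN, PC=4), enter IRQ0 at PC=0 (depth now 1)
Event 17 (EXEC): [IRQ0] PC=0: DEC 3 -> ACC=7
Event 18 (EXEC): [IRQ0] PC=1: INC 3 -> ACC=10
Event 19 (EXEC): [IRQ0] PC=2: IRET -> resume MAIN at PC=4 (depth now 0)
Event 20 (EXEC): [MAIN] PC=4: DEC 3 -> ACC=7
Event 21 (EXEC): [MAIN] PC=5: NOP
Event 22 (EXEC): [MAIN] PC=6: INC 1 -> ACC=8
Event 23 (EXEC): [MAIN] PC=7: HALT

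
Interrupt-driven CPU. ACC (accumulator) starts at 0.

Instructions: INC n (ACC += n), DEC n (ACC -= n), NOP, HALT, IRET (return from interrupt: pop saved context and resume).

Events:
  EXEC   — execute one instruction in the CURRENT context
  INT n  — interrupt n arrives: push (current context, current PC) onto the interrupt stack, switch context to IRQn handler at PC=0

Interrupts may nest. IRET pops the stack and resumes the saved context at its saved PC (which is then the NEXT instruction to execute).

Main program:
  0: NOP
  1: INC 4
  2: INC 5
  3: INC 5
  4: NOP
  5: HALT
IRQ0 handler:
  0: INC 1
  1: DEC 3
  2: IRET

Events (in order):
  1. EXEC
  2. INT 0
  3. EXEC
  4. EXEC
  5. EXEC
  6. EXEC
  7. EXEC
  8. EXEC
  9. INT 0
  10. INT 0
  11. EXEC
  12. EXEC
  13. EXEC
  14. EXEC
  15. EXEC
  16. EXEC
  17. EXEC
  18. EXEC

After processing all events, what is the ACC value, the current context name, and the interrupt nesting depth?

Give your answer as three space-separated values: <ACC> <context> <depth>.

Answer: 8 MAIN 0

Derivation:
Event 1 (EXEC): [MAIN] PC=0: NOP
Event 2 (INT 0): INT 0 arrives: push (MAIN, PC=1), enter IRQ0 at PC=0 (depth now 1)
Event 3 (EXEC): [IRQ0] PC=0: INC 1 -> ACC=1
Event 4 (EXEC): [IRQ0] PC=1: DEC 3 -> ACC=-2
Event 5 (EXEC): [IRQ0] PC=2: IRET -> resume MAIN at PC=1 (depth now 0)
Event 6 (EXEC): [MAIN] PC=1: INC 4 -> ACC=2
Event 7 (EXEC): [MAIN] PC=2: INC 5 -> ACC=7
Event 8 (EXEC): [MAIN] PC=3: INC 5 -> ACC=12
Event 9 (INT 0): INT 0 arrives: push (MAIN, PC=4), enter IRQ0 at PC=0 (depth now 1)
Event 10 (INT 0): INT 0 arrives: push (IRQ0, PC=0), enter IRQ0 at PC=0 (depth now 2)
Event 11 (EXEC): [IRQ0] PC=0: INC 1 -> ACC=13
Event 12 (EXEC): [IRQ0] PC=1: DEC 3 -> ACC=10
Event 13 (EXEC): [IRQ0] PC=2: IRET -> resume IRQ0 at PC=0 (depth now 1)
Event 14 (EXEC): [IRQ0] PC=0: INC 1 -> ACC=11
Event 15 (EXEC): [IRQ0] PC=1: DEC 3 -> ACC=8
Event 16 (EXEC): [IRQ0] PC=2: IRET -> resume MAIN at PC=4 (depth now 0)
Event 17 (EXEC): [MAIN] PC=4: NOP
Event 18 (EXEC): [MAIN] PC=5: HALT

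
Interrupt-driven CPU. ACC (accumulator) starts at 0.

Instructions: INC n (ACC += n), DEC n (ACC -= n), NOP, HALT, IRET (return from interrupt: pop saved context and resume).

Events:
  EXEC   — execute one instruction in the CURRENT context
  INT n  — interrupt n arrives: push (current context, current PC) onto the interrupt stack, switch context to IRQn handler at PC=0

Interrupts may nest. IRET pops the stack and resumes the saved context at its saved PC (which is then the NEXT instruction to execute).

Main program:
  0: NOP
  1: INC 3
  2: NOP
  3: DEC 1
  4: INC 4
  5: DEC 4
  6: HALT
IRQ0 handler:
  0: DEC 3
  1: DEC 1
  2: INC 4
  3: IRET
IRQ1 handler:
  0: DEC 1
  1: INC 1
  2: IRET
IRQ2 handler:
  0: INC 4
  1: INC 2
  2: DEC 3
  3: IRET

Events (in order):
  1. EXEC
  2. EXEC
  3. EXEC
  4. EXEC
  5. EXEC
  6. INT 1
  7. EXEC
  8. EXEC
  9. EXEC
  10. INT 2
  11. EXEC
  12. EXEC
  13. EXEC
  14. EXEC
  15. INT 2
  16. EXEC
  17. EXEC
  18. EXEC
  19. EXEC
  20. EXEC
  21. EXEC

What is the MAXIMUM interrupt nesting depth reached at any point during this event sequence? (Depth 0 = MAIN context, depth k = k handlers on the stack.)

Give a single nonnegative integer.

Answer: 1

Derivation:
Event 1 (EXEC): [MAIN] PC=0: NOP [depth=0]
Event 2 (EXEC): [MAIN] PC=1: INC 3 -> ACC=3 [depth=0]
Event 3 (EXEC): [MAIN] PC=2: NOP [depth=0]
Event 4 (EXEC): [MAIN] PC=3: DEC 1 -> ACC=2 [depth=0]
Event 5 (EXEC): [MAIN] PC=4: INC 4 -> ACC=6 [depth=0]
Event 6 (INT 1): INT 1 arrives: push (MAIN, PC=5), enter IRQ1 at PC=0 (depth now 1) [depth=1]
Event 7 (EXEC): [IRQ1] PC=0: DEC 1 -> ACC=5 [depth=1]
Event 8 (EXEC): [IRQ1] PC=1: INC 1 -> ACC=6 [depth=1]
Event 9 (EXEC): [IRQ1] PC=2: IRET -> resume MAIN at PC=5 (depth now 0) [depth=0]
Event 10 (INT 2): INT 2 arrives: push (MAIN, PC=5), enter IRQ2 at PC=0 (depth now 1) [depth=1]
Event 11 (EXEC): [IRQ2] PC=0: INC 4 -> ACC=10 [depth=1]
Event 12 (EXEC): [IRQ2] PC=1: INC 2 -> ACC=12 [depth=1]
Event 13 (EXEC): [IRQ2] PC=2: DEC 3 -> ACC=9 [depth=1]
Event 14 (EXEC): [IRQ2] PC=3: IRET -> resume MAIN at PC=5 (depth now 0) [depth=0]
Event 15 (INT 2): INT 2 arrives: push (MAIN, PC=5), enter IRQ2 at PC=0 (depth now 1) [depth=1]
Event 16 (EXEC): [IRQ2] PC=0: INC 4 -> ACC=13 [depth=1]
Event 17 (EXEC): [IRQ2] PC=1: INC 2 -> ACC=15 [depth=1]
Event 18 (EXEC): [IRQ2] PC=2: DEC 3 -> ACC=12 [depth=1]
Event 19 (EXEC): [IRQ2] PC=3: IRET -> resume MAIN at PC=5 (depth now 0) [depth=0]
Event 20 (EXEC): [MAIN] PC=5: DEC 4 -> ACC=8 [depth=0]
Event 21 (EXEC): [MAIN] PC=6: HALT [depth=0]
Max depth observed: 1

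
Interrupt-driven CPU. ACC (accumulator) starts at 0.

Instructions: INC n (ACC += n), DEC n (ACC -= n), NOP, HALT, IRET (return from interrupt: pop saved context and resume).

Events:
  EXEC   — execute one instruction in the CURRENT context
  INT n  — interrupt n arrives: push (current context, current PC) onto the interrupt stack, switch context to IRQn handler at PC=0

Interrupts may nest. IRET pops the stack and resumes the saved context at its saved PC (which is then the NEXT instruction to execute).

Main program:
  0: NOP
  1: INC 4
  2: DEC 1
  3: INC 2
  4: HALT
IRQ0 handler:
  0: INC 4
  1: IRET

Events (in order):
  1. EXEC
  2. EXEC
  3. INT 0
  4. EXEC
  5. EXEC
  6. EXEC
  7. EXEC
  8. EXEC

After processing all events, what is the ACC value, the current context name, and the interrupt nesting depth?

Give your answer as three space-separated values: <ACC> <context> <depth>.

Event 1 (EXEC): [MAIN] PC=0: NOP
Event 2 (EXEC): [MAIN] PC=1: INC 4 -> ACC=4
Event 3 (INT 0): INT 0 arrives: push (MAIN, PC=2), enter IRQ0 at PC=0 (depth now 1)
Event 4 (EXEC): [IRQ0] PC=0: INC 4 -> ACC=8
Event 5 (EXEC): [IRQ0] PC=1: IRET -> resume MAIN at PC=2 (depth now 0)
Event 6 (EXEC): [MAIN] PC=2: DEC 1 -> ACC=7
Event 7 (EXEC): [MAIN] PC=3: INC 2 -> ACC=9
Event 8 (EXEC): [MAIN] PC=4: HALT

Answer: 9 MAIN 0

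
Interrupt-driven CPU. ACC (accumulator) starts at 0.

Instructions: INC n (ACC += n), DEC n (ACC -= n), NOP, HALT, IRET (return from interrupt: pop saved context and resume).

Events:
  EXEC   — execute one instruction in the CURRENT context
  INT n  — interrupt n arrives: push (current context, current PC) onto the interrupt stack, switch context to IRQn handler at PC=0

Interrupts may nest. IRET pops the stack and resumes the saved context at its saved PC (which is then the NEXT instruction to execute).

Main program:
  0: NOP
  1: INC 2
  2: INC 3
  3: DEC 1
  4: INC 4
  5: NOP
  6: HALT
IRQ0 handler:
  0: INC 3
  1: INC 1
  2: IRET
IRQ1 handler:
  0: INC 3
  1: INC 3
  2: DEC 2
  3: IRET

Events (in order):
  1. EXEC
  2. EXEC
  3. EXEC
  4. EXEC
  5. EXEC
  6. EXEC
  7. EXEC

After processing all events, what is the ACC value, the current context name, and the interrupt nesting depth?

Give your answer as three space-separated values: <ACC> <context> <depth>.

Event 1 (EXEC): [MAIN] PC=0: NOP
Event 2 (EXEC): [MAIN] PC=1: INC 2 -> ACC=2
Event 3 (EXEC): [MAIN] PC=2: INC 3 -> ACC=5
Event 4 (EXEC): [MAIN] PC=3: DEC 1 -> ACC=4
Event 5 (EXEC): [MAIN] PC=4: INC 4 -> ACC=8
Event 6 (EXEC): [MAIN] PC=5: NOP
Event 7 (EXEC): [MAIN] PC=6: HALT

Answer: 8 MAIN 0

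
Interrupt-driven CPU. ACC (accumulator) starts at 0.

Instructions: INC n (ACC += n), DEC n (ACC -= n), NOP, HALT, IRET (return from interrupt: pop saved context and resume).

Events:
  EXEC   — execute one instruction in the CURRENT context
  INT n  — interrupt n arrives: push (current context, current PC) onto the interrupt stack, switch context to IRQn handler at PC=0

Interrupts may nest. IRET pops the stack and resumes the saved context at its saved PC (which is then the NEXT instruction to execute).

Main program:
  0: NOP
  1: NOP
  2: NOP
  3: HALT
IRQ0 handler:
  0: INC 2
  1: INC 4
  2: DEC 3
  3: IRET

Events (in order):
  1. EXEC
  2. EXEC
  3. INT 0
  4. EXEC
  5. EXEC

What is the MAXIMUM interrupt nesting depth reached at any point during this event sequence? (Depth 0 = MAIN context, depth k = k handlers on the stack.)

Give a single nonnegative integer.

Answer: 1

Derivation:
Event 1 (EXEC): [MAIN] PC=0: NOP [depth=0]
Event 2 (EXEC): [MAIN] PC=1: NOP [depth=0]
Event 3 (INT 0): INT 0 arrives: push (MAIN, PC=2), enter IRQ0 at PC=0 (depth now 1) [depth=1]
Event 4 (EXEC): [IRQ0] PC=0: INC 2 -> ACC=2 [depth=1]
Event 5 (EXEC): [IRQ0] PC=1: INC 4 -> ACC=6 [depth=1]
Max depth observed: 1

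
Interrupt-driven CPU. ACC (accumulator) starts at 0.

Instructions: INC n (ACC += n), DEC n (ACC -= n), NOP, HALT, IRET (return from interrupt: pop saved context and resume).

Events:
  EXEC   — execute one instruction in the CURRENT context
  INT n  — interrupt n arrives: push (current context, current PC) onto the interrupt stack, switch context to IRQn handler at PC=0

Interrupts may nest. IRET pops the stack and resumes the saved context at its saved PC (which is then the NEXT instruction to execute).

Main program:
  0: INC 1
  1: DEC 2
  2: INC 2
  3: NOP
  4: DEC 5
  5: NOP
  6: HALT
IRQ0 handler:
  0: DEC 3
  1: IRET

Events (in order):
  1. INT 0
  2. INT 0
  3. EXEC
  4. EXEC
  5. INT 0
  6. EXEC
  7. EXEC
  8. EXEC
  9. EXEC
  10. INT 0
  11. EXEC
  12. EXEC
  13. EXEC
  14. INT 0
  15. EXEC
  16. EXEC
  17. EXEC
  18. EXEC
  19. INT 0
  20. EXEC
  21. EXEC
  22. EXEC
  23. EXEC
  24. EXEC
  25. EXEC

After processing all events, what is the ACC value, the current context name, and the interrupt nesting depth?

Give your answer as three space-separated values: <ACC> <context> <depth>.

Event 1 (INT 0): INT 0 arrives: push (MAIN, PC=0), enter IRQ0 at PC=0 (depth now 1)
Event 2 (INT 0): INT 0 arrives: push (IRQ0, PC=0), enter IRQ0 at PC=0 (depth now 2)
Event 3 (EXEC): [IRQ0] PC=0: DEC 3 -> ACC=-3
Event 4 (EXEC): [IRQ0] PC=1: IRET -> resume IRQ0 at PC=0 (depth now 1)
Event 5 (INT 0): INT 0 arrives: push (IRQ0, PC=0), enter IRQ0 at PC=0 (depth now 2)
Event 6 (EXEC): [IRQ0] PC=0: DEC 3 -> ACC=-6
Event 7 (EXEC): [IRQ0] PC=1: IRET -> resume IRQ0 at PC=0 (depth now 1)
Event 8 (EXEC): [IRQ0] PC=0: DEC 3 -> ACC=-9
Event 9 (EXEC): [IRQ0] PC=1: IRET -> resume MAIN at PC=0 (depth now 0)
Event 10 (INT 0): INT 0 arrives: push (MAIN, PC=0), enter IRQ0 at PC=0 (depth now 1)
Event 11 (EXEC): [IRQ0] PC=0: DEC 3 -> ACC=-12
Event 12 (EXEC): [IRQ0] PC=1: IRET -> resume MAIN at PC=0 (depth now 0)
Event 13 (EXEC): [MAIN] PC=0: INC 1 -> ACC=-11
Event 14 (INT 0): INT 0 arrives: push (MAIN, PC=1), enter IRQ0 at PC=0 (depth now 1)
Event 15 (EXEC): [IRQ0] PC=0: DEC 3 -> ACC=-14
Event 16 (EXEC): [IRQ0] PC=1: IRET -> resume MAIN at PC=1 (depth now 0)
Event 17 (EXEC): [MAIN] PC=1: DEC 2 -> ACC=-16
Event 18 (EXEC): [MAIN] PC=2: INC 2 -> ACC=-14
Event 19 (INT 0): INT 0 arrives: push (MAIN, PC=3), enter IRQ0 at PC=0 (depth now 1)
Event 20 (EXEC): [IRQ0] PC=0: DEC 3 -> ACC=-17
Event 21 (EXEC): [IRQ0] PC=1: IRET -> resume MAIN at PC=3 (depth now 0)
Event 22 (EXEC): [MAIN] PC=3: NOP
Event 23 (EXEC): [MAIN] PC=4: DEC 5 -> ACC=-22
Event 24 (EXEC): [MAIN] PC=5: NOP
Event 25 (EXEC): [MAIN] PC=6: HALT

Answer: -22 MAIN 0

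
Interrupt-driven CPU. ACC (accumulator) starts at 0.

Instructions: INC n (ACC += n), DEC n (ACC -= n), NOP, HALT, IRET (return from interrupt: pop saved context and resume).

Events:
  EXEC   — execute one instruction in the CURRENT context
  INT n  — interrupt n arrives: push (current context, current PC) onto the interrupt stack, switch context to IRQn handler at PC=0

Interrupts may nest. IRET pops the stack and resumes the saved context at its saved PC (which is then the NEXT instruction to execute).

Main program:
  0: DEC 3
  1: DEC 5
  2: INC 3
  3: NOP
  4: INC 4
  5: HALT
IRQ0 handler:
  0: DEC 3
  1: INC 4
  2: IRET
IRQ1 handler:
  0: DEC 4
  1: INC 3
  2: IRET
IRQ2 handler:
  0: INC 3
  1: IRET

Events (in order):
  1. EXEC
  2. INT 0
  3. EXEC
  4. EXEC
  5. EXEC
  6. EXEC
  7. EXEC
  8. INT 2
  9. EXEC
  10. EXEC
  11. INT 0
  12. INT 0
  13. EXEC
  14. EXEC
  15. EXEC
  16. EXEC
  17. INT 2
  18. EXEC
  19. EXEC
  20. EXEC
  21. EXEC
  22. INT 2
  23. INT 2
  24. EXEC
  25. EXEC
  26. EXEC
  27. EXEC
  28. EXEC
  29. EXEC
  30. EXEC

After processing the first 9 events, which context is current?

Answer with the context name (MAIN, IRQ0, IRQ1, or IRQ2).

Event 1 (EXEC): [MAIN] PC=0: DEC 3 -> ACC=-3
Event 2 (INT 0): INT 0 arrives: push (MAIN, PC=1), enter IRQ0 at PC=0 (depth now 1)
Event 3 (EXEC): [IRQ0] PC=0: DEC 3 -> ACC=-6
Event 4 (EXEC): [IRQ0] PC=1: INC 4 -> ACC=-2
Event 5 (EXEC): [IRQ0] PC=2: IRET -> resume MAIN at PC=1 (depth now 0)
Event 6 (EXEC): [MAIN] PC=1: DEC 5 -> ACC=-7
Event 7 (EXEC): [MAIN] PC=2: INC 3 -> ACC=-4
Event 8 (INT 2): INT 2 arrives: push (MAIN, PC=3), enter IRQ2 at PC=0 (depth now 1)
Event 9 (EXEC): [IRQ2] PC=0: INC 3 -> ACC=-1

Answer: IRQ2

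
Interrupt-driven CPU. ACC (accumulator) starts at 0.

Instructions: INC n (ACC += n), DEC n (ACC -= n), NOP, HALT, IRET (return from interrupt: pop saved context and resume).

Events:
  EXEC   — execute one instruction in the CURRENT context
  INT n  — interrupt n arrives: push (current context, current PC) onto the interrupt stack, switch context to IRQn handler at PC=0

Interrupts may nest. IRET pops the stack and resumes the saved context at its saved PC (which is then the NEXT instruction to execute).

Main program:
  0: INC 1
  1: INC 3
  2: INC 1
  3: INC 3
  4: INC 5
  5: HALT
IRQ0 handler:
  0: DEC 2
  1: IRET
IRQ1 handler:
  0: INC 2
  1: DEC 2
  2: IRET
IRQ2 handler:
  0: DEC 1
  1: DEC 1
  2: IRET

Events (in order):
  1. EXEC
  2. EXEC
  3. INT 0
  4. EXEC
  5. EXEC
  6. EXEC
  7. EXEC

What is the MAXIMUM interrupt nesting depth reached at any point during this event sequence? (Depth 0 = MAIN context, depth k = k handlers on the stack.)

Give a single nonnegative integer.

Event 1 (EXEC): [MAIN] PC=0: INC 1 -> ACC=1 [depth=0]
Event 2 (EXEC): [MAIN] PC=1: INC 3 -> ACC=4 [depth=0]
Event 3 (INT 0): INT 0 arrives: push (MAIN, PC=2), enter IRQ0 at PC=0 (depth now 1) [depth=1]
Event 4 (EXEC): [IRQ0] PC=0: DEC 2 -> ACC=2 [depth=1]
Event 5 (EXEC): [IRQ0] PC=1: IRET -> resume MAIN at PC=2 (depth now 0) [depth=0]
Event 6 (EXEC): [MAIN] PC=2: INC 1 -> ACC=3 [depth=0]
Event 7 (EXEC): [MAIN] PC=3: INC 3 -> ACC=6 [depth=0]
Max depth observed: 1

Answer: 1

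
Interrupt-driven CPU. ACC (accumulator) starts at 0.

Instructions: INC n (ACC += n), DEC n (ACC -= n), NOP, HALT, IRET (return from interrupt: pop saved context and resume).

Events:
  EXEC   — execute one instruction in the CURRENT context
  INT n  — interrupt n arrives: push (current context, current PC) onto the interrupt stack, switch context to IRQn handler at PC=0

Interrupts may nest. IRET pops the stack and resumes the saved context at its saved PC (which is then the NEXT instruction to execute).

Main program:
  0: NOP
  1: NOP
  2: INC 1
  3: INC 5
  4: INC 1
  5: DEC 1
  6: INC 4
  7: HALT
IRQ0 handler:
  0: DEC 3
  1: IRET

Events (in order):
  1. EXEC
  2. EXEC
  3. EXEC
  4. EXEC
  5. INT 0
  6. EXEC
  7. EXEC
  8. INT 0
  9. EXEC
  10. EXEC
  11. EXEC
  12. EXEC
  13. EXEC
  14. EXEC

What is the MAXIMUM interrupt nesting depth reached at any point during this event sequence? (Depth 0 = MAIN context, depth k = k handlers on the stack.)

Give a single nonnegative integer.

Answer: 1

Derivation:
Event 1 (EXEC): [MAIN] PC=0: NOP [depth=0]
Event 2 (EXEC): [MAIN] PC=1: NOP [depth=0]
Event 3 (EXEC): [MAIN] PC=2: INC 1 -> ACC=1 [depth=0]
Event 4 (EXEC): [MAIN] PC=3: INC 5 -> ACC=6 [depth=0]
Event 5 (INT 0): INT 0 arrives: push (MAIN, PC=4), enter IRQ0 at PC=0 (depth now 1) [depth=1]
Event 6 (EXEC): [IRQ0] PC=0: DEC 3 -> ACC=3 [depth=1]
Event 7 (EXEC): [IRQ0] PC=1: IRET -> resume MAIN at PC=4 (depth now 0) [depth=0]
Event 8 (INT 0): INT 0 arrives: push (MAIN, PC=4), enter IRQ0 at PC=0 (depth now 1) [depth=1]
Event 9 (EXEC): [IRQ0] PC=0: DEC 3 -> ACC=0 [depth=1]
Event 10 (EXEC): [IRQ0] PC=1: IRET -> resume MAIN at PC=4 (depth now 0) [depth=0]
Event 11 (EXEC): [MAIN] PC=4: INC 1 -> ACC=1 [depth=0]
Event 12 (EXEC): [MAIN] PC=5: DEC 1 -> ACC=0 [depth=0]
Event 13 (EXEC): [MAIN] PC=6: INC 4 -> ACC=4 [depth=0]
Event 14 (EXEC): [MAIN] PC=7: HALT [depth=0]
Max depth observed: 1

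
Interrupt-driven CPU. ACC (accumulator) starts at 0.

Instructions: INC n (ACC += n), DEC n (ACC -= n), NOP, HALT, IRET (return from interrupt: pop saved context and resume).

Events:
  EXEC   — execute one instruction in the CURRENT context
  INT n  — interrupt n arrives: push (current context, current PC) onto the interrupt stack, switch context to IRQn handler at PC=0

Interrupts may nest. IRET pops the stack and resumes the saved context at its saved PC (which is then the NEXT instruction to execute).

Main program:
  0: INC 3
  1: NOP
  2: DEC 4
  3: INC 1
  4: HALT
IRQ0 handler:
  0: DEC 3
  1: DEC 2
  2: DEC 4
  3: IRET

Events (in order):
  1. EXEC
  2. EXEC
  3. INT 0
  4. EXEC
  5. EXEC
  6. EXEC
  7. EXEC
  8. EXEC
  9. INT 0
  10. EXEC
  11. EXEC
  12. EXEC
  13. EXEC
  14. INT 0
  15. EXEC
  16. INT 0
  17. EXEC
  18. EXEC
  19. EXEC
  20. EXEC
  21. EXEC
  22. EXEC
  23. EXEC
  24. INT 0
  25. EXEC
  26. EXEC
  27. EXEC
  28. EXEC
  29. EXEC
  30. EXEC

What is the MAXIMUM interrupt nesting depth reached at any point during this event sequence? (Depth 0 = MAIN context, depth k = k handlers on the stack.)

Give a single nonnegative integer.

Answer: 2

Derivation:
Event 1 (EXEC): [MAIN] PC=0: INC 3 -> ACC=3 [depth=0]
Event 2 (EXEC): [MAIN] PC=1: NOP [depth=0]
Event 3 (INT 0): INT 0 arrives: push (MAIN, PC=2), enter IRQ0 at PC=0 (depth now 1) [depth=1]
Event 4 (EXEC): [IRQ0] PC=0: DEC 3 -> ACC=0 [depth=1]
Event 5 (EXEC): [IRQ0] PC=1: DEC 2 -> ACC=-2 [depth=1]
Event 6 (EXEC): [IRQ0] PC=2: DEC 4 -> ACC=-6 [depth=1]
Event 7 (EXEC): [IRQ0] PC=3: IRET -> resume MAIN at PC=2 (depth now 0) [depth=0]
Event 8 (EXEC): [MAIN] PC=2: DEC 4 -> ACC=-10 [depth=0]
Event 9 (INT 0): INT 0 arrives: push (MAIN, PC=3), enter IRQ0 at PC=0 (depth now 1) [depth=1]
Event 10 (EXEC): [IRQ0] PC=0: DEC 3 -> ACC=-13 [depth=1]
Event 11 (EXEC): [IRQ0] PC=1: DEC 2 -> ACC=-15 [depth=1]
Event 12 (EXEC): [IRQ0] PC=2: DEC 4 -> ACC=-19 [depth=1]
Event 13 (EXEC): [IRQ0] PC=3: IRET -> resume MAIN at PC=3 (depth now 0) [depth=0]
Event 14 (INT 0): INT 0 arrives: push (MAIN, PC=3), enter IRQ0 at PC=0 (depth now 1) [depth=1]
Event 15 (EXEC): [IRQ0] PC=0: DEC 3 -> ACC=-22 [depth=1]
Event 16 (INT 0): INT 0 arrives: push (IRQ0, PC=1), enter IRQ0 at PC=0 (depth now 2) [depth=2]
Event 17 (EXEC): [IRQ0] PC=0: DEC 3 -> ACC=-25 [depth=2]
Event 18 (EXEC): [IRQ0] PC=1: DEC 2 -> ACC=-27 [depth=2]
Event 19 (EXEC): [IRQ0] PC=2: DEC 4 -> ACC=-31 [depth=2]
Event 20 (EXEC): [IRQ0] PC=3: IRET -> resume IRQ0 at PC=1 (depth now 1) [depth=1]
Event 21 (EXEC): [IRQ0] PC=1: DEC 2 -> ACC=-33 [depth=1]
Event 22 (EXEC): [IRQ0] PC=2: DEC 4 -> ACC=-37 [depth=1]
Event 23 (EXEC): [IRQ0] PC=3: IRET -> resume MAIN at PC=3 (depth now 0) [depth=0]
Event 24 (INT 0): INT 0 arrives: push (MAIN, PC=3), enter IRQ0 at PC=0 (depth now 1) [depth=1]
Event 25 (EXEC): [IRQ0] PC=0: DEC 3 -> ACC=-40 [depth=1]
Event 26 (EXEC): [IRQ0] PC=1: DEC 2 -> ACC=-42 [depth=1]
Event 27 (EXEC): [IRQ0] PC=2: DEC 4 -> ACC=-46 [depth=1]
Event 28 (EXEC): [IRQ0] PC=3: IRET -> resume MAIN at PC=3 (depth now 0) [depth=0]
Event 29 (EXEC): [MAIN] PC=3: INC 1 -> ACC=-45 [depth=0]
Event 30 (EXEC): [MAIN] PC=4: HALT [depth=0]
Max depth observed: 2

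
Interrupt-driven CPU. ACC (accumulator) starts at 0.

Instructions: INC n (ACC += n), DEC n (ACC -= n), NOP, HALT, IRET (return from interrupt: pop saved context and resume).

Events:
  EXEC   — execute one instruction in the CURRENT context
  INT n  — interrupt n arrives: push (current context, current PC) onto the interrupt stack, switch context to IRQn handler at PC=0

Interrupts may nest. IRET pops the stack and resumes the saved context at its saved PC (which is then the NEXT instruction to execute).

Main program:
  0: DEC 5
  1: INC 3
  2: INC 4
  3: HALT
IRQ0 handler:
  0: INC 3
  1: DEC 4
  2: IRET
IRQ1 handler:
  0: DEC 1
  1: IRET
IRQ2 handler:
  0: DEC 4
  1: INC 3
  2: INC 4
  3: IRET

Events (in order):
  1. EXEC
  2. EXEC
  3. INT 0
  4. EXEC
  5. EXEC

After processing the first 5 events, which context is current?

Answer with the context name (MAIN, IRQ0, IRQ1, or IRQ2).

Event 1 (EXEC): [MAIN] PC=0: DEC 5 -> ACC=-5
Event 2 (EXEC): [MAIN] PC=1: INC 3 -> ACC=-2
Event 3 (INT 0): INT 0 arrives: push (MAIN, PC=2), enter IRQ0 at PC=0 (depth now 1)
Event 4 (EXEC): [IRQ0] PC=0: INC 3 -> ACC=1
Event 5 (EXEC): [IRQ0] PC=1: DEC 4 -> ACC=-3

Answer: IRQ0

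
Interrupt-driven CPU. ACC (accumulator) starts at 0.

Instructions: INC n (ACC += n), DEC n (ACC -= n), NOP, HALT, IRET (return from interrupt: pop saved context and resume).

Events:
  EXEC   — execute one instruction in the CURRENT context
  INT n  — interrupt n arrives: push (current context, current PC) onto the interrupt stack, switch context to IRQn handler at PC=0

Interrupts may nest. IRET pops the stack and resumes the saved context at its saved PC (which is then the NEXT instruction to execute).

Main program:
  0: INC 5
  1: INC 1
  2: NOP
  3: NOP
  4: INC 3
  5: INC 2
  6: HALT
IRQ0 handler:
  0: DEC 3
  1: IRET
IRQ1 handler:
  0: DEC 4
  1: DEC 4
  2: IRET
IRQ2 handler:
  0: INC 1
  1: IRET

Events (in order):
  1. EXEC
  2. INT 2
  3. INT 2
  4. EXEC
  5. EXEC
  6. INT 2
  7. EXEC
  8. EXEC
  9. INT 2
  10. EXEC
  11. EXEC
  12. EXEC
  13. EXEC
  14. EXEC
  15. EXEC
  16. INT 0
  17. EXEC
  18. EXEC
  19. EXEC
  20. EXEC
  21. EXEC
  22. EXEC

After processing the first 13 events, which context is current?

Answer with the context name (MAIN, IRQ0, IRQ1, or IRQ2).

Event 1 (EXEC): [MAIN] PC=0: INC 5 -> ACC=5
Event 2 (INT 2): INT 2 arrives: push (MAIN, PC=1), enter IRQ2 at PC=0 (depth now 1)
Event 3 (INT 2): INT 2 arrives: push (IRQ2, PC=0), enter IRQ2 at PC=0 (depth now 2)
Event 4 (EXEC): [IRQ2] PC=0: INC 1 -> ACC=6
Event 5 (EXEC): [IRQ2] PC=1: IRET -> resume IRQ2 at PC=0 (depth now 1)
Event 6 (INT 2): INT 2 arrives: push (IRQ2, PC=0), enter IRQ2 at PC=0 (depth now 2)
Event 7 (EXEC): [IRQ2] PC=0: INC 1 -> ACC=7
Event 8 (EXEC): [IRQ2] PC=1: IRET -> resume IRQ2 at PC=0 (depth now 1)
Event 9 (INT 2): INT 2 arrives: push (IRQ2, PC=0), enter IRQ2 at PC=0 (depth now 2)
Event 10 (EXEC): [IRQ2] PC=0: INC 1 -> ACC=8
Event 11 (EXEC): [IRQ2] PC=1: IRET -> resume IRQ2 at PC=0 (depth now 1)
Event 12 (EXEC): [IRQ2] PC=0: INC 1 -> ACC=9
Event 13 (EXEC): [IRQ2] PC=1: IRET -> resume MAIN at PC=1 (depth now 0)

Answer: MAIN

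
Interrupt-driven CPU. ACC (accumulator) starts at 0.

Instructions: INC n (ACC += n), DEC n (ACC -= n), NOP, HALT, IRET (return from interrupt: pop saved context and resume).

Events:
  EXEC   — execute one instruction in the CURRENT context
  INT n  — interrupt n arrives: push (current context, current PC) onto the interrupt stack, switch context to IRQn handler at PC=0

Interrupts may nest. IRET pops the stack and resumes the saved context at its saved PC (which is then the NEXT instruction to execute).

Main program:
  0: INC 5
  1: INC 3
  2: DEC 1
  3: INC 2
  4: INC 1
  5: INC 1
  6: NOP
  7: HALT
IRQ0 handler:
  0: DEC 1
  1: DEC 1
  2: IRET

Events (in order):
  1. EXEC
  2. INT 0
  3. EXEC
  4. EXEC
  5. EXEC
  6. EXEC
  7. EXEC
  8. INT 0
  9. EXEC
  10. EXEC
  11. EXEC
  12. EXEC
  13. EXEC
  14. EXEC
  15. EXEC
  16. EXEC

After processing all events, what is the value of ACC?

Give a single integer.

Answer: 7

Derivation:
Event 1 (EXEC): [MAIN] PC=0: INC 5 -> ACC=5
Event 2 (INT 0): INT 0 arrives: push (MAIN, PC=1), enter IRQ0 at PC=0 (depth now 1)
Event 3 (EXEC): [IRQ0] PC=0: DEC 1 -> ACC=4
Event 4 (EXEC): [IRQ0] PC=1: DEC 1 -> ACC=3
Event 5 (EXEC): [IRQ0] PC=2: IRET -> resume MAIN at PC=1 (depth now 0)
Event 6 (EXEC): [MAIN] PC=1: INC 3 -> ACC=6
Event 7 (EXEC): [MAIN] PC=2: DEC 1 -> ACC=5
Event 8 (INT 0): INT 0 arrives: push (MAIN, PC=3), enter IRQ0 at PC=0 (depth now 1)
Event 9 (EXEC): [IRQ0] PC=0: DEC 1 -> ACC=4
Event 10 (EXEC): [IRQ0] PC=1: DEC 1 -> ACC=3
Event 11 (EXEC): [IRQ0] PC=2: IRET -> resume MAIN at PC=3 (depth now 0)
Event 12 (EXEC): [MAIN] PC=3: INC 2 -> ACC=5
Event 13 (EXEC): [MAIN] PC=4: INC 1 -> ACC=6
Event 14 (EXEC): [MAIN] PC=5: INC 1 -> ACC=7
Event 15 (EXEC): [MAIN] PC=6: NOP
Event 16 (EXEC): [MAIN] PC=7: HALT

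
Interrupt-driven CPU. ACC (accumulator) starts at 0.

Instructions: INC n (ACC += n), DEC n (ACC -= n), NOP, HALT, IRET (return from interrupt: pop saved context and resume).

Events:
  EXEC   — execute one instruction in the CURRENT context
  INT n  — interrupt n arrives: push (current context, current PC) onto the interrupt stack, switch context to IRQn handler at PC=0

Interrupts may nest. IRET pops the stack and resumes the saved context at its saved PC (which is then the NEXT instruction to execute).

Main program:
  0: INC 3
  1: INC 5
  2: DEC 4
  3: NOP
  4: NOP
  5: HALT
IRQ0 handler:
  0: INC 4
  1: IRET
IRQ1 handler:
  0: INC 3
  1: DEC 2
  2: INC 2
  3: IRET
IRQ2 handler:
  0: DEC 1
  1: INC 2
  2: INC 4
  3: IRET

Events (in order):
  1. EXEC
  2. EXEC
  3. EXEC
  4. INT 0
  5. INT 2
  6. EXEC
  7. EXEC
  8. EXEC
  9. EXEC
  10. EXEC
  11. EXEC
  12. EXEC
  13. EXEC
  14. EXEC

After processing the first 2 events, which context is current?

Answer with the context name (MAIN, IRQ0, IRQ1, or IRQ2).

Event 1 (EXEC): [MAIN] PC=0: INC 3 -> ACC=3
Event 2 (EXEC): [MAIN] PC=1: INC 5 -> ACC=8

Answer: MAIN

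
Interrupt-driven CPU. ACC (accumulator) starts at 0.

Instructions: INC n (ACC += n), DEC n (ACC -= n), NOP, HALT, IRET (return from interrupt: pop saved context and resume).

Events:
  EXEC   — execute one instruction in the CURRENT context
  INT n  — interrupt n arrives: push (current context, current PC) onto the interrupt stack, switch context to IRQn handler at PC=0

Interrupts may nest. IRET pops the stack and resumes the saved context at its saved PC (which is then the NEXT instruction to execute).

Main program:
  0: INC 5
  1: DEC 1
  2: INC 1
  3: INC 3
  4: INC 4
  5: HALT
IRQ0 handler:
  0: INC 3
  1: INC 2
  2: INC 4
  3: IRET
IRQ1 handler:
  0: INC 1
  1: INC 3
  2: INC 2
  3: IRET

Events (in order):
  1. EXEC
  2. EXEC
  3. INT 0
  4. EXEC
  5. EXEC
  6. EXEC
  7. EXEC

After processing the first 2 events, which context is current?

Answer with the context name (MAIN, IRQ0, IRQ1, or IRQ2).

Event 1 (EXEC): [MAIN] PC=0: INC 5 -> ACC=5
Event 2 (EXEC): [MAIN] PC=1: DEC 1 -> ACC=4

Answer: MAIN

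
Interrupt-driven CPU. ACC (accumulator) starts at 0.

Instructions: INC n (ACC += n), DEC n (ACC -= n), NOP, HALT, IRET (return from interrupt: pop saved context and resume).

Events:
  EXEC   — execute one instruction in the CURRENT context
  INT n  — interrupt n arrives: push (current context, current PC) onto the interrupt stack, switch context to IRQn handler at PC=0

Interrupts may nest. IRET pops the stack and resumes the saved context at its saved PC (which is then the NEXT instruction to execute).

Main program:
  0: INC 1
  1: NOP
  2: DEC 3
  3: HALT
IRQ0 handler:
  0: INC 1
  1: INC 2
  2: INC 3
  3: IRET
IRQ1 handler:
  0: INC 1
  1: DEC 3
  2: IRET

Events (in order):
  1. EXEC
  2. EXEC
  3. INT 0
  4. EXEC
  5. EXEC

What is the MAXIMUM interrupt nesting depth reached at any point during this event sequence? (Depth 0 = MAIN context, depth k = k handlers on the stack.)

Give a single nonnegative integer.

Event 1 (EXEC): [MAIN] PC=0: INC 1 -> ACC=1 [depth=0]
Event 2 (EXEC): [MAIN] PC=1: NOP [depth=0]
Event 3 (INT 0): INT 0 arrives: push (MAIN, PC=2), enter IRQ0 at PC=0 (depth now 1) [depth=1]
Event 4 (EXEC): [IRQ0] PC=0: INC 1 -> ACC=2 [depth=1]
Event 5 (EXEC): [IRQ0] PC=1: INC 2 -> ACC=4 [depth=1]
Max depth observed: 1

Answer: 1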